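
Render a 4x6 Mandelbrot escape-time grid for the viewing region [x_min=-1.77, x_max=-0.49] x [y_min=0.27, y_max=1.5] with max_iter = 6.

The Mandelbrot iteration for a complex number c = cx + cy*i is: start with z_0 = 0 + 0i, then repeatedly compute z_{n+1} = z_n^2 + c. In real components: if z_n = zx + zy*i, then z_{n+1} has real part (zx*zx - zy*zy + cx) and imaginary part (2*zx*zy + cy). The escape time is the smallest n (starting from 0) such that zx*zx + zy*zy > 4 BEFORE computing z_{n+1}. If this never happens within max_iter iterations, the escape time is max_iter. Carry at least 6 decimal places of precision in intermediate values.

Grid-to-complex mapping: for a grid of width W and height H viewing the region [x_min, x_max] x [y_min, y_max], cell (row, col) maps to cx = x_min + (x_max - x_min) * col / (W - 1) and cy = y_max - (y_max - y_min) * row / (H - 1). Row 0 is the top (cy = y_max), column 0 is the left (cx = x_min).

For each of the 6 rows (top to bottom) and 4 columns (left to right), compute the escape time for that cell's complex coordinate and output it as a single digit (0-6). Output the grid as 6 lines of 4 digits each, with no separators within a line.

(row=0, col=0): c = -1.7700 + 1.5000i → escape time 1
(row=0, col=1): c = -1.3433 + 1.5000i → escape time 1
(row=0, col=2): c = -0.9167 + 1.5000i → escape time 2
(row=0, col=3): c = -0.4900 + 1.5000i → escape time 2
(row=1, col=0): c = -1.7700 + 1.2540i → escape time 1
(row=1, col=1): c = -1.3433 + 1.2540i → escape time 2
(row=1, col=2): c = -0.9167 + 1.2540i → escape time 3
(row=1, col=3): c = -0.4900 + 1.2540i → escape time 3
(row=2, col=0): c = -1.7700 + 1.0080i → escape time 1
(row=2, col=1): c = -1.3433 + 1.0080i → escape time 3
(row=2, col=2): c = -0.9167 + 1.0080i → escape time 3
(row=2, col=3): c = -0.4900 + 1.0080i → escape time 4
(row=3, col=0): c = -1.7700 + 0.7620i → escape time 2
(row=3, col=1): c = -1.3433 + 0.7620i → escape time 3
(row=3, col=2): c = -0.9167 + 0.7620i → escape time 4
(row=3, col=3): c = -0.4900 + 0.7620i → escape time 6
(row=4, col=0): c = -1.7700 + 0.5160i → escape time 3
(row=4, col=1): c = -1.3433 + 0.5160i → escape time 3
(row=4, col=2): c = -0.9167 + 0.5160i → escape time 5
(row=4, col=3): c = -0.4900 + 0.5160i → escape time 6
(row=5, col=0): c = -1.7700 + 0.2700i → escape time 4
(row=5, col=1): c = -1.3433 + 0.2700i → escape time 6
(row=5, col=2): c = -0.9167 + 0.2700i → escape time 6
(row=5, col=3): c = -0.4900 + 0.2700i → escape time 6

Answer: 1122
1233
1334
2346
3356
4666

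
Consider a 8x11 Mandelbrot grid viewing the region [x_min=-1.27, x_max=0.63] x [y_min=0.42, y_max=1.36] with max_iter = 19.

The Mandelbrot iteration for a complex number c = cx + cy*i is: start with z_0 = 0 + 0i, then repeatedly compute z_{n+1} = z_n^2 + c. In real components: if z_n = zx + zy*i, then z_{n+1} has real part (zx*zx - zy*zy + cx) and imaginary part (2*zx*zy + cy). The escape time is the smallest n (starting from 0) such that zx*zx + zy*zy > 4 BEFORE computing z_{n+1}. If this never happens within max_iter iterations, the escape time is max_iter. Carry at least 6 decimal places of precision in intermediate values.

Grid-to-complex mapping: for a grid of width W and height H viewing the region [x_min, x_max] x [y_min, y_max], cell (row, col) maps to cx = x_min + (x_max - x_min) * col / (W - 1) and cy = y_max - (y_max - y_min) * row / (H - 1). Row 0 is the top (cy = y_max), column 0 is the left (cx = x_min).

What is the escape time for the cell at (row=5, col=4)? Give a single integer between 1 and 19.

Answer: 11

Derivation:
z_0 = 0 + 0i, c = -0.1843 + 0.8900i
Iter 1: z = -0.1843 + 0.8900i, |z|^2 = 0.8261
Iter 2: z = -0.9424 + 0.5620i, |z|^2 = 1.2040
Iter 3: z = 0.3881 + -0.1692i, |z|^2 = 0.1792
Iter 4: z = -0.0623 + 0.7587i, |z|^2 = 0.5794
Iter 5: z = -0.7560 + 0.7954i, |z|^2 = 1.2042
Iter 6: z = -0.2455 + -0.3126i, |z|^2 = 0.1580
Iter 7: z = -0.2217 + 1.0435i, |z|^2 = 1.1381
Iter 8: z = -1.2240 + 0.4272i, |z|^2 = 1.6808
Iter 9: z = 1.1314 + -0.1559i, |z|^2 = 1.3044
Iter 10: z = 1.0715 + 0.5372i, |z|^2 = 1.4368
Iter 11: z = 0.6753 + 2.0413i, |z|^2 = 4.6230
Escaped at iteration 11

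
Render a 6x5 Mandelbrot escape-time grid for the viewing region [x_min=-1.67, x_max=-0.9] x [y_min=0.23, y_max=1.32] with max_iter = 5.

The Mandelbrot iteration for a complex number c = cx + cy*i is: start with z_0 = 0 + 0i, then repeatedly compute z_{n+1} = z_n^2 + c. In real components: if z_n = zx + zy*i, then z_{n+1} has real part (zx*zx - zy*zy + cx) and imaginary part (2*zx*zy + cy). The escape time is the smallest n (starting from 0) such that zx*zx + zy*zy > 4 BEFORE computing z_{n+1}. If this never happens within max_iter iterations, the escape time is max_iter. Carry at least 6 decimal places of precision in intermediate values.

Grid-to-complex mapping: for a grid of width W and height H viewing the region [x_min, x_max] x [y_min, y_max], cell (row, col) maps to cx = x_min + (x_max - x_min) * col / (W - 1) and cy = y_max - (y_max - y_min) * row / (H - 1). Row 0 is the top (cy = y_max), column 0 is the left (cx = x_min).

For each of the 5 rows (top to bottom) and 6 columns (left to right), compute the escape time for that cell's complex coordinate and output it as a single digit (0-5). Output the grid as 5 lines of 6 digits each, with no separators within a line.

(row=0, col=0): c = -1.6700 + 1.3200i → escape time 1
(row=0, col=1): c = -1.5160 + 1.3200i → escape time 1
(row=0, col=2): c = -1.3620 + 1.3200i → escape time 2
(row=0, col=3): c = -1.2080 + 1.3200i → escape time 2
(row=0, col=4): c = -1.0540 + 1.3200i → escape time 2
(row=0, col=5): c = -0.9000 + 1.3200i → escape time 2
(row=1, col=0): c = -1.6700 + 1.0475i → escape time 2
(row=1, col=1): c = -1.5160 + 1.0475i → escape time 2
(row=1, col=2): c = -1.3620 + 1.0475i → escape time 3
(row=1, col=3): c = -1.2080 + 1.0475i → escape time 3
(row=1, col=4): c = -1.0540 + 1.0475i → escape time 3
(row=1, col=5): c = -0.9000 + 1.0475i → escape time 3
(row=2, col=0): c = -1.6700 + 0.7750i → escape time 3
(row=2, col=1): c = -1.5160 + 0.7750i → escape time 3
(row=2, col=2): c = -1.3620 + 0.7750i → escape time 3
(row=2, col=3): c = -1.2080 + 0.7750i → escape time 3
(row=2, col=4): c = -1.0540 + 0.7750i → escape time 3
(row=2, col=5): c = -0.9000 + 0.7750i → escape time 4
(row=3, col=0): c = -1.6700 + 0.5025i → escape time 3
(row=3, col=1): c = -1.5160 + 0.5025i → escape time 3
(row=3, col=2): c = -1.3620 + 0.5025i → escape time 3
(row=3, col=3): c = -1.2080 + 0.5025i → escape time 5
(row=3, col=4): c = -1.0540 + 0.5025i → escape time 5
(row=3, col=5): c = -0.9000 + 0.5025i → escape time 5
(row=4, col=0): c = -1.6700 + 0.2300i → escape time 4
(row=4, col=1): c = -1.5160 + 0.2300i → escape time 5
(row=4, col=2): c = -1.3620 + 0.2300i → escape time 5
(row=4, col=3): c = -1.2080 + 0.2300i → escape time 5
(row=4, col=4): c = -1.0540 + 0.2300i → escape time 5
(row=4, col=5): c = -0.9000 + 0.2300i → escape time 5

Answer: 112222
223333
333334
333555
455555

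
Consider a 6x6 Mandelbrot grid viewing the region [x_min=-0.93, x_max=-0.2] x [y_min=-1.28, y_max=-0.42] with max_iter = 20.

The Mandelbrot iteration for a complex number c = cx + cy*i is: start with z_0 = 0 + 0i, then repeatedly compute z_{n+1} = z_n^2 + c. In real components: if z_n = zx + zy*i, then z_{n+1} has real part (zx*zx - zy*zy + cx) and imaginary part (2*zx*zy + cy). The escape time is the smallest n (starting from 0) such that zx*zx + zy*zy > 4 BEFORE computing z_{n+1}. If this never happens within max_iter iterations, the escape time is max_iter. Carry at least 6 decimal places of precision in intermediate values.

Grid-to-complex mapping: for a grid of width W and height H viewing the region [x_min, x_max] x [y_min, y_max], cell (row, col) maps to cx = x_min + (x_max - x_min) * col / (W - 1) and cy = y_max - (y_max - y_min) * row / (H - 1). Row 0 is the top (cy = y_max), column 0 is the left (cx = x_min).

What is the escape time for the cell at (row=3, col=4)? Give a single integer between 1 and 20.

z_0 = 0 + 0i, c = -0.3460 + -0.9360i
Iter 1: z = -0.3460 + -0.9360i, |z|^2 = 0.9958
Iter 2: z = -1.1024 + -0.2883i, |z|^2 = 1.2984
Iter 3: z = 0.7861 + -0.3004i, |z|^2 = 0.7082
Iter 4: z = 0.1818 + -1.4083i, |z|^2 = 2.0163
Iter 5: z = -2.2963 + -1.4480i, |z|^2 = 7.3694
Escaped at iteration 5

Answer: 5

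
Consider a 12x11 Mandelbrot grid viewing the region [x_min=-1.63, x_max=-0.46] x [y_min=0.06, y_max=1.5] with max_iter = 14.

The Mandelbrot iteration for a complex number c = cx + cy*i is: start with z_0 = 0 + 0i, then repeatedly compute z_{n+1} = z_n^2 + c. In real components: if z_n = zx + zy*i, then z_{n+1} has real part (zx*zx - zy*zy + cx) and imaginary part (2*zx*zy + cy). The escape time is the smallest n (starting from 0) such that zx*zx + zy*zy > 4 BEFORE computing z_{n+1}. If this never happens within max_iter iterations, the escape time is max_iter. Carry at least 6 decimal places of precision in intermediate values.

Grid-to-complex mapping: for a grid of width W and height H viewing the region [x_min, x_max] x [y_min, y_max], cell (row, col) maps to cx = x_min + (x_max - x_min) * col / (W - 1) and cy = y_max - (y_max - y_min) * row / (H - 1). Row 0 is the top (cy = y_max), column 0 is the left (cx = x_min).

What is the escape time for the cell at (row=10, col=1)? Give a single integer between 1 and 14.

z_0 = 0 + 0i, c = -1.5236 + 0.0600i
Iter 1: z = -1.5236 + 0.0600i, |z|^2 = 2.3251
Iter 2: z = 0.7942 + -0.1228i, |z|^2 = 0.6459
Iter 3: z = -0.9079 + -0.1351i, |z|^2 = 0.8426
Iter 4: z = -0.7176 + 0.3054i, |z|^2 = 0.6082
Iter 5: z = -1.1020 + -0.3782i, |z|^2 = 1.3574
Iter 6: z = -0.4524 + 0.8936i, |z|^2 = 1.0032
Iter 7: z = -2.1175 + -0.7485i, |z|^2 = 5.0442
Escaped at iteration 7

Answer: 7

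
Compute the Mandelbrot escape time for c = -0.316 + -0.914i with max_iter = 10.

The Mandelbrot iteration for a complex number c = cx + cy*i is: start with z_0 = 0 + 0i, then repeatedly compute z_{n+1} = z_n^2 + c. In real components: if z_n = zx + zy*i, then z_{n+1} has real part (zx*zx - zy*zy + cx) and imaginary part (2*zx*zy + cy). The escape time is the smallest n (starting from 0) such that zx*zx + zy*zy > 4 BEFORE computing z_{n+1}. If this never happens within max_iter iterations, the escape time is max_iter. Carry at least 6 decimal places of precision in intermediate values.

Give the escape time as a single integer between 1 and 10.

Answer: 5

Derivation:
z_0 = 0 + 0i, c = -0.3160 + -0.9140i
Iter 1: z = -0.3160 + -0.9140i, |z|^2 = 0.9353
Iter 2: z = -1.0515 + -0.3364i, |z|^2 = 1.2189
Iter 3: z = 0.6766 + -0.2066i, |z|^2 = 0.5005
Iter 4: z = 0.0991 + -1.1936i, |z|^2 = 1.4345
Iter 5: z = -1.7309 + -1.1506i, |z|^2 = 4.3197
Escaped at iteration 5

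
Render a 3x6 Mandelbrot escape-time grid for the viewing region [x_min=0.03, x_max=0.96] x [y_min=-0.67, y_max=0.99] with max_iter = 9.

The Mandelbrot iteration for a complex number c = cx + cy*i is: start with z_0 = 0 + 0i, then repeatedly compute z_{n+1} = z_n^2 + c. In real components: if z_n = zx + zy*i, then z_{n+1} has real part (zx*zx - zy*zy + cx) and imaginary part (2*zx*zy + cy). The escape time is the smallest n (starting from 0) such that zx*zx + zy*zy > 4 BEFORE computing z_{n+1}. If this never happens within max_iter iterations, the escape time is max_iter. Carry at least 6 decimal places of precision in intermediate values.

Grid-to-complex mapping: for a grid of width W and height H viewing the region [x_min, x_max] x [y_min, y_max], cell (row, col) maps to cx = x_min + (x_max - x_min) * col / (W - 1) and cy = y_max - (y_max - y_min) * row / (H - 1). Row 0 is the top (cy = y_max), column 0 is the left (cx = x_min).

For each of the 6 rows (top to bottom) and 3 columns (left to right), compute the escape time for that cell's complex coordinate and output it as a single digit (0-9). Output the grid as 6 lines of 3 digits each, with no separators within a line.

(row=0, col=0): c = 0.0300 + 0.9900i → escape time 6
(row=0, col=1): c = 0.4950 + 0.9900i → escape time 3
(row=0, col=2): c = 0.9600 + 0.9900i → escape time 2
(row=1, col=0): c = 0.0300 + 0.6580i → escape time 9
(row=1, col=1): c = 0.4950 + 0.6580i → escape time 4
(row=1, col=2): c = 0.9600 + 0.6580i → escape time 2
(row=2, col=0): c = 0.0300 + 0.3260i → escape time 9
(row=2, col=1): c = 0.4950 + 0.3260i → escape time 6
(row=2, col=2): c = 0.9600 + 0.3260i → escape time 2
(row=3, col=0): c = 0.0300 + -0.0060i → escape time 9
(row=3, col=1): c = 0.4950 + -0.0060i → escape time 5
(row=3, col=2): c = 0.9600 + -0.0060i → escape time 3
(row=4, col=0): c = 0.0300 + -0.3380i → escape time 9
(row=4, col=1): c = 0.4950 + -0.3380i → escape time 6
(row=4, col=2): c = 0.9600 + -0.3380i → escape time 2
(row=5, col=0): c = 0.0300 + -0.6700i → escape time 9
(row=5, col=1): c = 0.4950 + -0.6700i → escape time 4
(row=5, col=2): c = 0.9600 + -0.6700i → escape time 2

Answer: 632
942
962
953
962
942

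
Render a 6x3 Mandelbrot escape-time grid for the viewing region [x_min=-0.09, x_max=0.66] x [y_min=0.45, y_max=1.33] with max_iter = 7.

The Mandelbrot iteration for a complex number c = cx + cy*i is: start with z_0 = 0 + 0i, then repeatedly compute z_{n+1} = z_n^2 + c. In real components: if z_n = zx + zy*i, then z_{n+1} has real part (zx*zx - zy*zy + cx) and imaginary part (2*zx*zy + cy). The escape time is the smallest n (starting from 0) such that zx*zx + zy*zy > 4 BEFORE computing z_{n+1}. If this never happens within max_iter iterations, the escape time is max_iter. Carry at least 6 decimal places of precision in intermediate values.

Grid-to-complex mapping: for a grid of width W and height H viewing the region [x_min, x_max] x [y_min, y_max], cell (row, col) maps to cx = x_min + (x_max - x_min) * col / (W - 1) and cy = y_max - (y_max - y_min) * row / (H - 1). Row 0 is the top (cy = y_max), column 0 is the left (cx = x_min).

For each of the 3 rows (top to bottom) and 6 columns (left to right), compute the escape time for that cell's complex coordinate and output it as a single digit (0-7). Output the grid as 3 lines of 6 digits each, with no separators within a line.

Answer: 222222
764432
777753

Derivation:
(row=0, col=0): c = -0.0900 + 1.3300i → escape time 2
(row=0, col=1): c = 0.0600 + 1.3300i → escape time 2
(row=0, col=2): c = 0.2100 + 1.3300i → escape time 2
(row=0, col=3): c = 0.3600 + 1.3300i → escape time 2
(row=0, col=4): c = 0.5100 + 1.3300i → escape time 2
(row=0, col=5): c = 0.6600 + 1.3300i → escape time 2
(row=1, col=0): c = -0.0900 + 0.8900i → escape time 7
(row=1, col=1): c = 0.0600 + 0.8900i → escape time 6
(row=1, col=2): c = 0.2100 + 0.8900i → escape time 4
(row=1, col=3): c = 0.3600 + 0.8900i → escape time 4
(row=1, col=4): c = 0.5100 + 0.8900i → escape time 3
(row=1, col=5): c = 0.6600 + 0.8900i → escape time 2
(row=2, col=0): c = -0.0900 + 0.4500i → escape time 7
(row=2, col=1): c = 0.0600 + 0.4500i → escape time 7
(row=2, col=2): c = 0.2100 + 0.4500i → escape time 7
(row=2, col=3): c = 0.3600 + 0.4500i → escape time 7
(row=2, col=4): c = 0.5100 + 0.4500i → escape time 5
(row=2, col=5): c = 0.6600 + 0.4500i → escape time 3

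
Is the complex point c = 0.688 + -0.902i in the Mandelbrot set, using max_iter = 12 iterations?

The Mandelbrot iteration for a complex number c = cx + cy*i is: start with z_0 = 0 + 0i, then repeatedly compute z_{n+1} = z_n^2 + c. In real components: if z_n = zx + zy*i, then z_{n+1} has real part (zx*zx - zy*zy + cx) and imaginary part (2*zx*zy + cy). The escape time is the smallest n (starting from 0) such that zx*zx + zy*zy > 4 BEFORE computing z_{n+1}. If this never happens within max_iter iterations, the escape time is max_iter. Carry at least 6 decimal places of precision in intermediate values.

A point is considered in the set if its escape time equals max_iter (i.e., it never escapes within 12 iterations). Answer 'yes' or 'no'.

Answer: no

Derivation:
z_0 = 0 + 0i, c = 0.6880 + -0.9020i
Iter 1: z = 0.6880 + -0.9020i, |z|^2 = 1.2869
Iter 2: z = 0.3477 + -2.1432i, |z|^2 = 4.7140
Escaped at iteration 2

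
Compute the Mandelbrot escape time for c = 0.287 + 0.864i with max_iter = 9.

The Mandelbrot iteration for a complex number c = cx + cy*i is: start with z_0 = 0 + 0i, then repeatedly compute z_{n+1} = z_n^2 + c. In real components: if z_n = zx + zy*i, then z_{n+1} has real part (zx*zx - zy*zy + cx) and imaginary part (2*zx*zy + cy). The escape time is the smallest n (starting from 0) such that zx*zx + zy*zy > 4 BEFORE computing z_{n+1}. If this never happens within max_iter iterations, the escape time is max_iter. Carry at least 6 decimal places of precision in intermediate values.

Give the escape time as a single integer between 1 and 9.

Answer: 4

Derivation:
z_0 = 0 + 0i, c = 0.2870 + 0.8640i
Iter 1: z = 0.2870 + 0.8640i, |z|^2 = 0.8289
Iter 2: z = -0.3771 + 1.3599i, |z|^2 = 1.9917
Iter 3: z = -1.4202 + -0.1617i, |z|^2 = 2.0431
Iter 4: z = 2.2778 + 1.3234i, |z|^2 = 6.9398
Escaped at iteration 4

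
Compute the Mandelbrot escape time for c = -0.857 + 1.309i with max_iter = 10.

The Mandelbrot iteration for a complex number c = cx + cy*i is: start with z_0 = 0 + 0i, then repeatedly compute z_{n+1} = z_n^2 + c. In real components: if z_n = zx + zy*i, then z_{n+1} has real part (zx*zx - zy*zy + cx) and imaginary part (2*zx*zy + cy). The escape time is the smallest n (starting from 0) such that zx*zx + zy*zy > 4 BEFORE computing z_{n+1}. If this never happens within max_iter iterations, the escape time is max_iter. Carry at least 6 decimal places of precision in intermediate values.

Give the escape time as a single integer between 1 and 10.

z_0 = 0 + 0i, c = -0.8570 + 1.3090i
Iter 1: z = -0.8570 + 1.3090i, |z|^2 = 2.4479
Iter 2: z = -1.8360 + -0.9346i, |z|^2 = 4.2445
Escaped at iteration 2

Answer: 2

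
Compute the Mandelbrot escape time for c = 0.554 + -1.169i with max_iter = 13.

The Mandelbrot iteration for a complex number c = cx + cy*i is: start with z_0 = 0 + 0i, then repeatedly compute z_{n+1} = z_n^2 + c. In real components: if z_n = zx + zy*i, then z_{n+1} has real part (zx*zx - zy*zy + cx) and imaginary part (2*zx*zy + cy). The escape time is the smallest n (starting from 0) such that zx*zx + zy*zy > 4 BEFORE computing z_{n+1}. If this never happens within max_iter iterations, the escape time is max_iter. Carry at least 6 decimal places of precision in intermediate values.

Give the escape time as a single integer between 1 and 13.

Answer: 2

Derivation:
z_0 = 0 + 0i, c = 0.5540 + -1.1690i
Iter 1: z = 0.5540 + -1.1690i, |z|^2 = 1.6735
Iter 2: z = -0.5056 + -2.4643i, |z|^2 = 6.3282
Escaped at iteration 2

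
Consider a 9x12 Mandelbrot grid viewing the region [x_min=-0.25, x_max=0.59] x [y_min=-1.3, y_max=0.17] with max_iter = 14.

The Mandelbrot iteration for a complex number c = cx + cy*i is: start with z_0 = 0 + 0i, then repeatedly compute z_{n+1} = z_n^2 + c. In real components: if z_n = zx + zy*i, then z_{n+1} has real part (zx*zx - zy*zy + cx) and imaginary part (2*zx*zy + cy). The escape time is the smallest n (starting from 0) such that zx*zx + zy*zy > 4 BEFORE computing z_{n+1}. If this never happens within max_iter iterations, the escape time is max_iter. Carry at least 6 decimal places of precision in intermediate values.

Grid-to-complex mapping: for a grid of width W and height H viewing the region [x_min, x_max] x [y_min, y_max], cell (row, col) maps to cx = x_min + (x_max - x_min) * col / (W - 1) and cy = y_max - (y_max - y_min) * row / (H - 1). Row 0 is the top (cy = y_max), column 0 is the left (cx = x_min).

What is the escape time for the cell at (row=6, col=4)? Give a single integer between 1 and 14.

Answer: 14

Derivation:
z_0 = 0 + 0i, c = 0.1700 + -0.6318i
Iter 1: z = 0.1700 + -0.6318i, |z|^2 = 0.4281
Iter 2: z = -0.2003 + -0.8466i, |z|^2 = 0.7569
Iter 3: z = -0.5067 + -0.2927i, |z|^2 = 0.3424
Iter 4: z = 0.3411 + -0.3352i, |z|^2 = 0.2287
Iter 5: z = 0.1739 + -0.8605i, |z|^2 = 0.7707
Iter 6: z = -0.5402 + -0.9312i, |z|^2 = 1.1589
Iter 7: z = -0.4052 + 0.3742i, |z|^2 = 0.3043
Iter 8: z = 0.1942 + -0.9351i, |z|^2 = 0.9122
Iter 9: z = -0.6667 + -0.9950i, |z|^2 = 1.4345
Iter 10: z = -0.3754 + 0.6950i, |z|^2 = 0.6239
Iter 11: z = -0.1721 + -1.1537i, |z|^2 = 1.3605
Iter 12: z = -1.1313 + -0.2348i, |z|^2 = 1.3350
Iter 13: z = 1.3947 + -0.1005i, |z|^2 = 1.9553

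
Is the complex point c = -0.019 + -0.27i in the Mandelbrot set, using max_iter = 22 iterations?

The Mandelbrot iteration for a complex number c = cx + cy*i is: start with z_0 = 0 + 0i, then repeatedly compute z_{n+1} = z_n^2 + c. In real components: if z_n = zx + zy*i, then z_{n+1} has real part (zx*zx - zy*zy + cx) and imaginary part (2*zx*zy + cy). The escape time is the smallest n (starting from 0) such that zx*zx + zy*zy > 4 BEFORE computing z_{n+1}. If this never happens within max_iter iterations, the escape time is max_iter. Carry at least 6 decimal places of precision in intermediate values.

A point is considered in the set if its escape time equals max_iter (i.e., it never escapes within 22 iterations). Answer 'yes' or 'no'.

Answer: yes

Derivation:
z_0 = 0 + 0i, c = -0.0190 + -0.2700i
Iter 1: z = -0.0190 + -0.2700i, |z|^2 = 0.0733
Iter 2: z = -0.0915 + -0.2597i, |z|^2 = 0.0758
Iter 3: z = -0.0781 + -0.2224i, |z|^2 = 0.0556
Iter 4: z = -0.0624 + -0.2353i, |z|^2 = 0.0592
Iter 5: z = -0.0705 + -0.2406i, |z|^2 = 0.0629
Iter 6: z = -0.0719 + -0.2361i, |z|^2 = 0.0609
Iter 7: z = -0.0696 + -0.2360i, |z|^2 = 0.0605
Iter 8: z = -0.0699 + -0.2372i, |z|^2 = 0.0611
Iter 9: z = -0.0704 + -0.2369i, |z|^2 = 0.0611
Iter 10: z = -0.0702 + -0.2367i, |z|^2 = 0.0609
Iter 11: z = -0.0701 + -0.2368i, |z|^2 = 0.0610
Iter 12: z = -0.0702 + -0.2368i, |z|^2 = 0.0610
Iter 13: z = -0.0702 + -0.2368i, |z|^2 = 0.0610
Iter 14: z = -0.0701 + -0.2368i, |z|^2 = 0.0610
Iter 15: z = -0.0701 + -0.2368i, |z|^2 = 0.0610
Iter 16: z = -0.0701 + -0.2368i, |z|^2 = 0.0610
Iter 17: z = -0.0701 + -0.2368i, |z|^2 = 0.0610
Iter 18: z = -0.0701 + -0.2368i, |z|^2 = 0.0610
Iter 19: z = -0.0701 + -0.2368i, |z|^2 = 0.0610
Iter 20: z = -0.0701 + -0.2368i, |z|^2 = 0.0610
Iter 21: z = -0.0701 + -0.2368i, |z|^2 = 0.0610
Did not escape in 22 iterations → in set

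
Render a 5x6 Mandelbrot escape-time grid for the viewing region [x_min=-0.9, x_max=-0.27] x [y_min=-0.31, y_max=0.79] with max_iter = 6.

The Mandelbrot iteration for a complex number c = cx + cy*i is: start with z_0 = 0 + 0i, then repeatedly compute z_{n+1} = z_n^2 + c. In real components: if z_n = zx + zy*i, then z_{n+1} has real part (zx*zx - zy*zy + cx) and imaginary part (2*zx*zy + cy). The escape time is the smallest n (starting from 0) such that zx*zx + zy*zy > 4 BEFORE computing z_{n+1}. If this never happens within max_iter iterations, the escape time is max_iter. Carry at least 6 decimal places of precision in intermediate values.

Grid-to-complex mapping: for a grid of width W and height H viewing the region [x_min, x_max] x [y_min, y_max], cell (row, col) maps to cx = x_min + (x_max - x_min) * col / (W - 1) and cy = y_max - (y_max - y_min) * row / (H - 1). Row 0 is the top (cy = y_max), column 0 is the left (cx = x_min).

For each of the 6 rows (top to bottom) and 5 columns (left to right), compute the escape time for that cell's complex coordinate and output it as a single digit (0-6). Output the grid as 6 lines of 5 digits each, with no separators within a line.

Answer: 44566
56666
66666
66666
66666
66666

Derivation:
(row=0, col=0): c = -0.9000 + 0.7900i → escape time 4
(row=0, col=1): c = -0.7425 + 0.7900i → escape time 4
(row=0, col=2): c = -0.5850 + 0.7900i → escape time 5
(row=0, col=3): c = -0.4275 + 0.7900i → escape time 6
(row=0, col=4): c = -0.2700 + 0.7900i → escape time 6
(row=1, col=0): c = -0.9000 + 0.5700i → escape time 5
(row=1, col=1): c = -0.7425 + 0.5700i → escape time 6
(row=1, col=2): c = -0.5850 + 0.5700i → escape time 6
(row=1, col=3): c = -0.4275 + 0.5700i → escape time 6
(row=1, col=4): c = -0.2700 + 0.5700i → escape time 6
(row=2, col=0): c = -0.9000 + 0.3500i → escape time 6
(row=2, col=1): c = -0.7425 + 0.3500i → escape time 6
(row=2, col=2): c = -0.5850 + 0.3500i → escape time 6
(row=2, col=3): c = -0.4275 + 0.3500i → escape time 6
(row=2, col=4): c = -0.2700 + 0.3500i → escape time 6
(row=3, col=0): c = -0.9000 + 0.1300i → escape time 6
(row=3, col=1): c = -0.7425 + 0.1300i → escape time 6
(row=3, col=2): c = -0.5850 + 0.1300i → escape time 6
(row=3, col=3): c = -0.4275 + 0.1300i → escape time 6
(row=3, col=4): c = -0.2700 + 0.1300i → escape time 6
(row=4, col=0): c = -0.9000 + -0.0900i → escape time 6
(row=4, col=1): c = -0.7425 + -0.0900i → escape time 6
(row=4, col=2): c = -0.5850 + -0.0900i → escape time 6
(row=4, col=3): c = -0.4275 + -0.0900i → escape time 6
(row=4, col=4): c = -0.2700 + -0.0900i → escape time 6
(row=5, col=0): c = -0.9000 + -0.3100i → escape time 6
(row=5, col=1): c = -0.7425 + -0.3100i → escape time 6
(row=5, col=2): c = -0.5850 + -0.3100i → escape time 6
(row=5, col=3): c = -0.4275 + -0.3100i → escape time 6
(row=5, col=4): c = -0.2700 + -0.3100i → escape time 6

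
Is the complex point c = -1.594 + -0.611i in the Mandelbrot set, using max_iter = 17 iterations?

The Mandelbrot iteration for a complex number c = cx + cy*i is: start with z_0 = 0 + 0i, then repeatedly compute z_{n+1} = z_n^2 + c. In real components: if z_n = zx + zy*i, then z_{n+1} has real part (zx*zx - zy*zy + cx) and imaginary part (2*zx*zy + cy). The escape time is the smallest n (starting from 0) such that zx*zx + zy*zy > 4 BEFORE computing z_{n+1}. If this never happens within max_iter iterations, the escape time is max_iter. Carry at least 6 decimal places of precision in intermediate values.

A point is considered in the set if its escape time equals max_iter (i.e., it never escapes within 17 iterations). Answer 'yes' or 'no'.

Answer: no

Derivation:
z_0 = 0 + 0i, c = -1.5940 + -0.6110i
Iter 1: z = -1.5940 + -0.6110i, |z|^2 = 2.9142
Iter 2: z = 0.5735 + 1.3369i, |z|^2 = 2.1161
Iter 3: z = -3.0523 + 0.9224i, |z|^2 = 10.1674
Escaped at iteration 3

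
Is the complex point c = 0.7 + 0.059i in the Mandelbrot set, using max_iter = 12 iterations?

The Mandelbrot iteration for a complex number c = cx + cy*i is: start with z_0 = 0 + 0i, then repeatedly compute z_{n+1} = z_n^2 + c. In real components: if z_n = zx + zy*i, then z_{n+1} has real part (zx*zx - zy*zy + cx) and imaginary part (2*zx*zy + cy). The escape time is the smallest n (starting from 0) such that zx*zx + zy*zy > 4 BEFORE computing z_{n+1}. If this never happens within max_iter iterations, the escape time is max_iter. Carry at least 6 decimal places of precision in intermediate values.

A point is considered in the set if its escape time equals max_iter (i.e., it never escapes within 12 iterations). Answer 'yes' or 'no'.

Answer: no

Derivation:
z_0 = 0 + 0i, c = 0.7000 + 0.0590i
Iter 1: z = 0.7000 + 0.0590i, |z|^2 = 0.4935
Iter 2: z = 1.1865 + 0.1416i, |z|^2 = 1.4279
Iter 3: z = 2.0878 + 0.3950i, |z|^2 = 4.5149
Escaped at iteration 3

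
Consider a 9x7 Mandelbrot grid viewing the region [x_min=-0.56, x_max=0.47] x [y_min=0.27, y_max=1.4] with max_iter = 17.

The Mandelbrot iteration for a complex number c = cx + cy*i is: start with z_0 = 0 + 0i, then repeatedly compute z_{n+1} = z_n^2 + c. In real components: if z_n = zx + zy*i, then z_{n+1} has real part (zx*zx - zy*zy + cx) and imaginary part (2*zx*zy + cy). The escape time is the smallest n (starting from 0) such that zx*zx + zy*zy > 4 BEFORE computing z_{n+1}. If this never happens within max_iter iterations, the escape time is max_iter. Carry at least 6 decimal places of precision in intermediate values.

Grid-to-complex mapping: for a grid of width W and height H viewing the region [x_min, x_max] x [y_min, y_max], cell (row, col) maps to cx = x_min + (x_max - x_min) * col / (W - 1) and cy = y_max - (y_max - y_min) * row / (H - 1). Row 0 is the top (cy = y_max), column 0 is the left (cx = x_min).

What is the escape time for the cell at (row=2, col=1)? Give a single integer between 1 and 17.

z_0 = 0 + 0i, c = -0.4313 + 1.0233i
Iter 1: z = -0.4313 + 1.0233i, |z|^2 = 1.2332
Iter 2: z = -1.2925 + 0.1407i, |z|^2 = 1.6903
Iter 3: z = 1.2195 + 0.6596i, |z|^2 = 1.9222
Iter 4: z = 0.6208 + 2.6321i, |z|^2 = 7.3132
Escaped at iteration 4

Answer: 4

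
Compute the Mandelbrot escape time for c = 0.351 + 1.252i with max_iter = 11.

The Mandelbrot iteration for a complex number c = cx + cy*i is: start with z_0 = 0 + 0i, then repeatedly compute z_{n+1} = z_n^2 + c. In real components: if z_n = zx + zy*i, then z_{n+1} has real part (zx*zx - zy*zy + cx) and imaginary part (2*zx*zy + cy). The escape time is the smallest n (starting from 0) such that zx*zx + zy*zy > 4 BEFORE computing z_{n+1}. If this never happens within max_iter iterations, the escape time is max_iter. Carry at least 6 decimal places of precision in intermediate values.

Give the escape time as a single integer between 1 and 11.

Answer: 2

Derivation:
z_0 = 0 + 0i, c = 0.3510 + 1.2520i
Iter 1: z = 0.3510 + 1.2520i, |z|^2 = 1.6907
Iter 2: z = -1.0933 + 2.1309i, |z|^2 = 5.7361
Escaped at iteration 2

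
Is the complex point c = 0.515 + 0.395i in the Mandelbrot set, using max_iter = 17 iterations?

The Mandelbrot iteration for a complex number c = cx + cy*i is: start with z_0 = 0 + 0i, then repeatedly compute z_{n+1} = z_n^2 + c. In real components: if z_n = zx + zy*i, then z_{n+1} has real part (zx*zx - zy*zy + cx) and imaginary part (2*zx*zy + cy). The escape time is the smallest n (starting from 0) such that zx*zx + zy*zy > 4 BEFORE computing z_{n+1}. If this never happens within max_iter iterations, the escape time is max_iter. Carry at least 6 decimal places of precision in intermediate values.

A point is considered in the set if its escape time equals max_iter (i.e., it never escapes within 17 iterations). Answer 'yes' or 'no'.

z_0 = 0 + 0i, c = 0.5150 + 0.3950i
Iter 1: z = 0.5150 + 0.3950i, |z|^2 = 0.4213
Iter 2: z = 0.6242 + 0.8019i, |z|^2 = 1.0326
Iter 3: z = 0.2617 + 1.3960i, |z|^2 = 2.0174
Iter 4: z = -1.3654 + 1.1256i, |z|^2 = 3.1313
Iter 5: z = 1.1125 + -2.6788i, |z|^2 = 8.4136
Escaped at iteration 5

Answer: no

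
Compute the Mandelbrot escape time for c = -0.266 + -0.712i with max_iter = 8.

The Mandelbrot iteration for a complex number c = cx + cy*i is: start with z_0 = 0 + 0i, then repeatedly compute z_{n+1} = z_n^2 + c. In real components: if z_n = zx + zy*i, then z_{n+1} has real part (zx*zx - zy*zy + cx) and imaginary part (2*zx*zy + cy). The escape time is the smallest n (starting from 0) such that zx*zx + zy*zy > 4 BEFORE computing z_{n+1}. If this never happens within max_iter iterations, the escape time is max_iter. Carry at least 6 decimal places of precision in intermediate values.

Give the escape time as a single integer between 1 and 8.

z_0 = 0 + 0i, c = -0.2660 + -0.7120i
Iter 1: z = -0.2660 + -0.7120i, |z|^2 = 0.5777
Iter 2: z = -0.7022 + -0.3332i, |z|^2 = 0.6041
Iter 3: z = 0.1160 + -0.2440i, |z|^2 = 0.0730
Iter 4: z = -0.3121 + -0.7686i, |z|^2 = 0.6882
Iter 5: z = -0.7594 + -0.2322i, |z|^2 = 0.6306
Iter 6: z = 0.2568 + -0.3593i, |z|^2 = 0.1950
Iter 7: z = -0.3292 + -0.8965i, |z|^2 = 0.9121

Answer: 8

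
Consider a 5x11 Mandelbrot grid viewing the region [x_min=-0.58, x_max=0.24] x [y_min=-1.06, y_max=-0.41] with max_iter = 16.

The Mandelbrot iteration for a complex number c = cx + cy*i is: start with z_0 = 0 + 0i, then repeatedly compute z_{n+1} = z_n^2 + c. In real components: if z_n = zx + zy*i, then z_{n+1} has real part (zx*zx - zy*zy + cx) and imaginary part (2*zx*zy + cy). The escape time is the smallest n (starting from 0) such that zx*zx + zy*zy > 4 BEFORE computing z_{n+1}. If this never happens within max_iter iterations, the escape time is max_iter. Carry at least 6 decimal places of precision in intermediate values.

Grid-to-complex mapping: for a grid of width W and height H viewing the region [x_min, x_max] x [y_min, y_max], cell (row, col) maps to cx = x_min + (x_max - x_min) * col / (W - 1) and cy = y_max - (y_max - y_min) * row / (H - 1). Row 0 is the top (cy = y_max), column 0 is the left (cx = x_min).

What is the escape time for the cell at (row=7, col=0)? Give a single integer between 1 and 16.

z_0 = 0 + 0i, c = -0.5800 + -0.8650i
Iter 1: z = -0.5800 + -0.8650i, |z|^2 = 1.0846
Iter 2: z = -0.9918 + 0.1384i, |z|^2 = 1.0029
Iter 3: z = 0.3846 + -1.1395i, |z|^2 = 1.4464
Iter 4: z = -1.7307 + -1.7414i, |z|^2 = 6.0278
Escaped at iteration 4

Answer: 4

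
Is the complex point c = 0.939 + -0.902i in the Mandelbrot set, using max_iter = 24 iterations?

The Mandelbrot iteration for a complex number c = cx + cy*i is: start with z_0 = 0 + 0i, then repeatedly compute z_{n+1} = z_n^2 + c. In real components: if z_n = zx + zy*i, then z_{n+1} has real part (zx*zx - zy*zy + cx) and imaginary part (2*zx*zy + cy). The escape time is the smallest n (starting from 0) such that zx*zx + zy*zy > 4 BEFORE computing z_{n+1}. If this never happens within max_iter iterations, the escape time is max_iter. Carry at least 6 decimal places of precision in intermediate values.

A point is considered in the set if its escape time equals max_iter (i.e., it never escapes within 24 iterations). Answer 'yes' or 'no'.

z_0 = 0 + 0i, c = 0.9390 + -0.9020i
Iter 1: z = 0.9390 + -0.9020i, |z|^2 = 1.6953
Iter 2: z = 1.0071 + -2.5960i, |z|^2 = 7.7533
Escaped at iteration 2

Answer: no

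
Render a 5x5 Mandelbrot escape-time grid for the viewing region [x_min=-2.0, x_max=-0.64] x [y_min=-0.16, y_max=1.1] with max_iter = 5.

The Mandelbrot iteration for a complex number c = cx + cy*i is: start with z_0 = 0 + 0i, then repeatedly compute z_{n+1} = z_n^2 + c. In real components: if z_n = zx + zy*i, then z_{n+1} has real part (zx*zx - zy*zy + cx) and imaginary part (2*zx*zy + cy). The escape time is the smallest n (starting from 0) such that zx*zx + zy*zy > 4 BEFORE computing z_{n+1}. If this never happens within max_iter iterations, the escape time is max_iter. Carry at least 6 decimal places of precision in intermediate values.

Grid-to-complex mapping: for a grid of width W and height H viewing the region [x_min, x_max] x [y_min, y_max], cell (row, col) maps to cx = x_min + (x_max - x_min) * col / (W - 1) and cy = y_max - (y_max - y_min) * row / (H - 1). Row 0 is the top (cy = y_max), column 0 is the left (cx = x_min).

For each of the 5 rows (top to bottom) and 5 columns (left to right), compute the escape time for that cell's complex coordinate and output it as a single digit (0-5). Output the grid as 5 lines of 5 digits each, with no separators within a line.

(row=0, col=0): c = -2.0000 + 1.1000i → escape time 1
(row=0, col=1): c = -1.6600 + 1.1000i → escape time 2
(row=0, col=2): c = -1.3200 + 1.1000i → escape time 3
(row=0, col=3): c = -0.9800 + 1.1000i → escape time 3
(row=0, col=4): c = -0.6400 + 1.1000i → escape time 3
(row=1, col=0): c = -2.0000 + 0.7850i → escape time 1
(row=1, col=1): c = -1.6600 + 0.7850i → escape time 3
(row=1, col=2): c = -1.3200 + 0.7850i → escape time 3
(row=1, col=3): c = -0.9800 + 0.7850i → escape time 3
(row=1, col=4): c = -0.6400 + 0.7850i → escape time 4
(row=2, col=0): c = -2.0000 + 0.4700i → escape time 1
(row=2, col=1): c = -1.6600 + 0.4700i → escape time 3
(row=2, col=2): c = -1.3200 + 0.4700i → escape time 4
(row=2, col=3): c = -0.9800 + 0.4700i → escape time 5
(row=2, col=4): c = -0.6400 + 0.4700i → escape time 5
(row=3, col=0): c = -2.0000 + 0.1550i → escape time 1
(row=3, col=1): c = -1.6600 + 0.1550i → escape time 5
(row=3, col=2): c = -1.3200 + 0.1550i → escape time 5
(row=3, col=3): c = -0.9800 + 0.1550i → escape time 5
(row=3, col=4): c = -0.6400 + 0.1550i → escape time 5
(row=4, col=0): c = -2.0000 + -0.1600i → escape time 1
(row=4, col=1): c = -1.6600 + -0.1600i → escape time 5
(row=4, col=2): c = -1.3200 + -0.1600i → escape time 5
(row=4, col=3): c = -0.9800 + -0.1600i → escape time 5
(row=4, col=4): c = -0.6400 + -0.1600i → escape time 5

Answer: 12333
13334
13455
15555
15555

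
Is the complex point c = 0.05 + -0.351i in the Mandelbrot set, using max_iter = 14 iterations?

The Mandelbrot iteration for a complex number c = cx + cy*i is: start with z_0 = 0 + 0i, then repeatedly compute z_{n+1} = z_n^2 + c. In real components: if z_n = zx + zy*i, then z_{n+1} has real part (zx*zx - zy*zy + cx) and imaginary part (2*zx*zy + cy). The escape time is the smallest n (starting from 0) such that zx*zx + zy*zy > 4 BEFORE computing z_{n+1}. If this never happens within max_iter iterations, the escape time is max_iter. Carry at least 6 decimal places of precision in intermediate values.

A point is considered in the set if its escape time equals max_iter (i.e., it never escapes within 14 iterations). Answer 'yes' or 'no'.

z_0 = 0 + 0i, c = 0.0500 + -0.3510i
Iter 1: z = 0.0500 + -0.3510i, |z|^2 = 0.1257
Iter 2: z = -0.0707 + -0.3861i, |z|^2 = 0.1541
Iter 3: z = -0.0941 + -0.2964i, |z|^2 = 0.0967
Iter 4: z = -0.0290 + -0.2952i, |z|^2 = 0.0880
Iter 5: z = -0.0363 + -0.3339i, |z|^2 = 0.1128
Iter 6: z = -0.0602 + -0.3267i, |z|^2 = 0.1104
Iter 7: z = -0.0531 + -0.3117i, |z|^2 = 0.1000
Iter 8: z = -0.0443 + -0.3179i, |z|^2 = 0.1030
Iter 9: z = -0.0491 + -0.3228i, |z|^2 = 0.1066
Iter 10: z = -0.0518 + -0.3193i, |z|^2 = 0.1046
Iter 11: z = -0.0493 + -0.3179i, |z|^2 = 0.1035
Iter 12: z = -0.0486 + -0.3197i, |z|^2 = 0.1046
Iter 13: z = -0.0498 + -0.3199i, |z|^2 = 0.1048
Did not escape in 14 iterations → in set

Answer: yes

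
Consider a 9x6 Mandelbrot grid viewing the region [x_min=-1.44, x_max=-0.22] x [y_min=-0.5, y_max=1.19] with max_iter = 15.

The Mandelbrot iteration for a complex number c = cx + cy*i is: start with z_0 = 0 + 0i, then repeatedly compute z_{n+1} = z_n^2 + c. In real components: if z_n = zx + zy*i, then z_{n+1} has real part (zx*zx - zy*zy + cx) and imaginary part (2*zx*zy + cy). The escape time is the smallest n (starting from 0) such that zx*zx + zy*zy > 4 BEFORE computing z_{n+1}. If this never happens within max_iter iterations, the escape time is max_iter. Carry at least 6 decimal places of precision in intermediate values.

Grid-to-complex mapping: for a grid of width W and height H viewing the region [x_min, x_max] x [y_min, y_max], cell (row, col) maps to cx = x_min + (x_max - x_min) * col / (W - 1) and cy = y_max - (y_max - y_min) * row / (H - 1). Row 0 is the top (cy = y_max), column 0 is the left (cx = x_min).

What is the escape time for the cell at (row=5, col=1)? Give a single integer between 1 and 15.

z_0 = 0 + 0i, c = -1.2875 + -0.5000i
Iter 1: z = -1.2875 + -0.5000i, |z|^2 = 1.9077
Iter 2: z = 0.1202 + 0.7875i, |z|^2 = 0.6346
Iter 3: z = -1.8932 + -0.3108i, |z|^2 = 3.6808
Iter 4: z = 2.2002 + 0.6767i, |z|^2 = 5.2988
Escaped at iteration 4

Answer: 4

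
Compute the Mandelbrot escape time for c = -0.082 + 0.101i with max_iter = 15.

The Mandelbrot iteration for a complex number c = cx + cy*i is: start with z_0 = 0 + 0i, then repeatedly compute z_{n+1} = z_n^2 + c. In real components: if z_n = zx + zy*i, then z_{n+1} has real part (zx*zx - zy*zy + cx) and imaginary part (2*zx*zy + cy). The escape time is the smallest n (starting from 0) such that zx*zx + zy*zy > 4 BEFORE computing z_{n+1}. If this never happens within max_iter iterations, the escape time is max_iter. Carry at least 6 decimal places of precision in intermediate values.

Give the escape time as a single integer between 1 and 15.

z_0 = 0 + 0i, c = -0.0820 + 0.1010i
Iter 1: z = -0.0820 + 0.1010i, |z|^2 = 0.0169
Iter 2: z = -0.0855 + 0.0844i, |z|^2 = 0.0144
Iter 3: z = -0.0818 + 0.0866i, |z|^2 = 0.0142
Iter 4: z = -0.0828 + 0.0868i, |z|^2 = 0.0144
Iter 5: z = -0.0827 + 0.0866i, |z|^2 = 0.0143
Iter 6: z = -0.0827 + 0.0867i, |z|^2 = 0.0143
Iter 7: z = -0.0827 + 0.0867i, |z|^2 = 0.0143
Iter 8: z = -0.0827 + 0.0867i, |z|^2 = 0.0143
Iter 9: z = -0.0827 + 0.0867i, |z|^2 = 0.0143
Iter 10: z = -0.0827 + 0.0867i, |z|^2 = 0.0143
Iter 11: z = -0.0827 + 0.0867i, |z|^2 = 0.0143
Iter 12: z = -0.0827 + 0.0867i, |z|^2 = 0.0143
Iter 13: z = -0.0827 + 0.0867i, |z|^2 = 0.0143
Iter 14: z = -0.0827 + 0.0867i, |z|^2 = 0.0143

Answer: 15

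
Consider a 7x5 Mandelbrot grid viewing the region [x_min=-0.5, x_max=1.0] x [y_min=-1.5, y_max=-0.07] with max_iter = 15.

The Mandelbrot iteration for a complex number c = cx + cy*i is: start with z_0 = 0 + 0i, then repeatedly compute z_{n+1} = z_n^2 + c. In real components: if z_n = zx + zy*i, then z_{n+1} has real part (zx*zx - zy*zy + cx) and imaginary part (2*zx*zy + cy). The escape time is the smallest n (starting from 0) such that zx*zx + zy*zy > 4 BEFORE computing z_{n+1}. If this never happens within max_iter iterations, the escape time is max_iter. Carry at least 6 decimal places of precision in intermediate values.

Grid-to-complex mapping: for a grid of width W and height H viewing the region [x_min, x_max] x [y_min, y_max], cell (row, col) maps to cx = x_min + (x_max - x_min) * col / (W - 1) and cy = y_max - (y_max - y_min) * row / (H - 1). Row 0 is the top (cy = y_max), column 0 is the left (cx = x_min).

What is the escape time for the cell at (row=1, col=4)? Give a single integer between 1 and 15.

Answer: 5

Derivation:
z_0 = 0 + 0i, c = 0.5000 + -0.4275i
Iter 1: z = 0.5000 + -0.4275i, |z|^2 = 0.4328
Iter 2: z = 0.5672 + -0.8550i, |z|^2 = 1.0528
Iter 3: z = 0.0907 + -1.3975i, |z|^2 = 1.9612
Iter 4: z = -1.4447 + -0.6811i, |z|^2 = 2.5512
Iter 5: z = 2.1233 + 1.5406i, |z|^2 = 6.8819
Escaped at iteration 5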